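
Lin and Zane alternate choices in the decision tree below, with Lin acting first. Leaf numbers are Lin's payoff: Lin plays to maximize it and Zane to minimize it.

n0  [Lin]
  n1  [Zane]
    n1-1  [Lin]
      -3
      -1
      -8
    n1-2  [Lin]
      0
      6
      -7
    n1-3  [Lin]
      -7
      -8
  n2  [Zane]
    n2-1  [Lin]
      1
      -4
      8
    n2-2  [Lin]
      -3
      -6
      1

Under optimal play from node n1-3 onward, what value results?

n1-3 (Lin): max(-7, -8) = -7

-7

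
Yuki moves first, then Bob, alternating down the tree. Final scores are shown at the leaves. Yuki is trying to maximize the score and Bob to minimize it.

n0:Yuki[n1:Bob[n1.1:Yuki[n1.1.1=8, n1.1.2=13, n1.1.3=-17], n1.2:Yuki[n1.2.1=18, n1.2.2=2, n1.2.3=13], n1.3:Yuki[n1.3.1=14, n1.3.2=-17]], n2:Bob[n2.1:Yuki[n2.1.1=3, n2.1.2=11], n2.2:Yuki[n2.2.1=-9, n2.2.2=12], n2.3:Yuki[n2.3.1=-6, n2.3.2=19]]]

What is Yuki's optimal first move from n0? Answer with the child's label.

n1

n1.1 (Yuki): max(8, 13, -17) = 13
n1.2 (Yuki): max(18, 2, 13) = 18
n1.3 (Yuki): max(14, -17) = 14
n1 (Bob): min(13, 18, 14) = 13
n2.1 (Yuki): max(3, 11) = 11
n2.2 (Yuki): max(-9, 12) = 12
n2.3 (Yuki): max(-6, 19) = 19
n2 (Bob): min(11, 12, 19) = 11
n0 (Yuki): max(13, 11) = 13
Yuki at n0 wants the highest of {n1=13, n2=11}, so chooses n1.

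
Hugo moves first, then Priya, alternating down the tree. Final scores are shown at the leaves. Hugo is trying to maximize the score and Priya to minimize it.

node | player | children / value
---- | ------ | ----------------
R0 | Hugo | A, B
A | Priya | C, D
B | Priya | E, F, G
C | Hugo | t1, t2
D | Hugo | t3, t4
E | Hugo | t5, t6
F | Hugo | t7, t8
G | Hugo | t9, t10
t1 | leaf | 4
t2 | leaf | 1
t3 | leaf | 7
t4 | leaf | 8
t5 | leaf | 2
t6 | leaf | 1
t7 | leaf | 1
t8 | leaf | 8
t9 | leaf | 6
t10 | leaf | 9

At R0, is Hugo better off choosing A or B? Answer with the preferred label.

A

C (Hugo): max(4, 1) = 4
D (Hugo): max(7, 8) = 8
A (Priya): min(4, 8) = 4
E (Hugo): max(2, 1) = 2
F (Hugo): max(1, 8) = 8
G (Hugo): max(6, 9) = 9
B (Priya): min(2, 8, 9) = 2
Hugo prefers the higher value; A=4, B=2. A is better since 4 > 2.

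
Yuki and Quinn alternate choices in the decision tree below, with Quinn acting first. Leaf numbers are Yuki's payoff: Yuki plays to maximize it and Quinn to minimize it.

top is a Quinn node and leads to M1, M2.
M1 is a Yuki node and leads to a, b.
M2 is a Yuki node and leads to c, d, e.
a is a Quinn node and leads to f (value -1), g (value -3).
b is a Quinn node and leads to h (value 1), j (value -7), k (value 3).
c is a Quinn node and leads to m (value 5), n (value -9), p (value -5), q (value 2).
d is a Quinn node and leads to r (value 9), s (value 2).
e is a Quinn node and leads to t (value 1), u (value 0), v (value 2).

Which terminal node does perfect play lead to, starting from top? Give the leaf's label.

a (Quinn): min(-1, -3) = -3
b (Quinn): min(1, -7, 3) = -7
M1 (Yuki): max(-3, -7) = -3
c (Quinn): min(5, -9, -5, 2) = -9
d (Quinn): min(9, 2) = 2
e (Quinn): min(1, 0, 2) = 0
M2 (Yuki): max(-9, 2, 0) = 2
top (Quinn): min(-3, 2) = -3
At top, Quinn picks M1 (lowest: -3).
At M1, Yuki picks a (highest: -3).
At a, Quinn picks g (lowest: -3).
Terminal value -3.

g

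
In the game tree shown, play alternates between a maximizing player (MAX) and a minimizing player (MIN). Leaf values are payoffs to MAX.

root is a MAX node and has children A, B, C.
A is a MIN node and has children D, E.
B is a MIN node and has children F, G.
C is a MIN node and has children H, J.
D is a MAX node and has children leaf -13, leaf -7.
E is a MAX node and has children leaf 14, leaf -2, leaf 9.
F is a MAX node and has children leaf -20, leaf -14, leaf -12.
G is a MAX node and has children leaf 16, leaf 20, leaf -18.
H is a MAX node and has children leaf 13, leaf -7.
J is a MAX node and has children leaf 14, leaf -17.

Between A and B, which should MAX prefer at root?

D (MAX): max(-13, -7) = -7
E (MAX): max(14, -2, 9) = 14
A (MIN): min(-7, 14) = -7
F (MAX): max(-20, -14, -12) = -12
G (MAX): max(16, 20, -18) = 20
B (MIN): min(-12, 20) = -12
MAX prefers the higher value; A=-7, B=-12. A is better since -7 > -12.

A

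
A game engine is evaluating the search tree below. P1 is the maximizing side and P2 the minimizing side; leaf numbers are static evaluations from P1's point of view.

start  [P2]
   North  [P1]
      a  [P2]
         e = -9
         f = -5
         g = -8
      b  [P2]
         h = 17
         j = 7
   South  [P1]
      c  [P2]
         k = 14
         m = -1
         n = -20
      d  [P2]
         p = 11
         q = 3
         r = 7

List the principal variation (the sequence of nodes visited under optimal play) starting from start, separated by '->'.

start -> South -> d -> q

a (P2): min(-9, -5, -8) = -9
b (P2): min(17, 7) = 7
North (P1): max(-9, 7) = 7
c (P2): min(14, -1, -20) = -20
d (P2): min(11, 3, 7) = 3
South (P1): max(-20, 3) = 3
start (P2): min(7, 3) = 3
At start, P2 picks South (lowest: 3).
At South, P1 picks d (highest: 3).
At d, P2 picks q (lowest: 3).
Terminal value 3.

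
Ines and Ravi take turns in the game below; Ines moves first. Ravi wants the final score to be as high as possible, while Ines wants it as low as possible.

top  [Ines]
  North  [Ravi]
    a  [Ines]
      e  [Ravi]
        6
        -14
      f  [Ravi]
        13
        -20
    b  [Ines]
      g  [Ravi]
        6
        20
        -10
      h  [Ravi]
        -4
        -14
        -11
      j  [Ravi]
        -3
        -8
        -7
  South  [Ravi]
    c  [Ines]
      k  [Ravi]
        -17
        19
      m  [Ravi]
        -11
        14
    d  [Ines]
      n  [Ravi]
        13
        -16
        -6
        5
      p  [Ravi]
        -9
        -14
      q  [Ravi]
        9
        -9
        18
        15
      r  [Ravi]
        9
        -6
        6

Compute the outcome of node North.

6

e (Ravi): max(6, -14) = 6
f (Ravi): max(13, -20) = 13
a (Ines): min(6, 13) = 6
g (Ravi): max(6, 20, -10) = 20
h (Ravi): max(-4, -14, -11) = -4
j (Ravi): max(-3, -8, -7) = -3
b (Ines): min(20, -4, -3) = -4
North (Ravi): max(6, -4) = 6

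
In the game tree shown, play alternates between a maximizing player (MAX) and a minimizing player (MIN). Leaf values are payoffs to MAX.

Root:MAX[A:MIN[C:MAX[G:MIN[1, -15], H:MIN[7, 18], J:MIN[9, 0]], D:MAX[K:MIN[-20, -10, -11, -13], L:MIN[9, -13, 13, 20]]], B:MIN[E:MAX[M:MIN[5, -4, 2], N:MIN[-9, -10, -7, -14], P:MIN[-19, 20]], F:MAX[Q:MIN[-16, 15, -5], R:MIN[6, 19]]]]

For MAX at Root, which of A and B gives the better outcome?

B

G (MIN): min(1, -15) = -15
H (MIN): min(7, 18) = 7
J (MIN): min(9, 0) = 0
C (MAX): max(-15, 7, 0) = 7
K (MIN): min(-20, -10, -11, -13) = -20
L (MIN): min(9, -13, 13, 20) = -13
D (MAX): max(-20, -13) = -13
A (MIN): min(7, -13) = -13
M (MIN): min(5, -4, 2) = -4
N (MIN): min(-9, -10, -7, -14) = -14
P (MIN): min(-19, 20) = -19
E (MAX): max(-4, -14, -19) = -4
Q (MIN): min(-16, 15, -5) = -16
R (MIN): min(6, 19) = 6
F (MAX): max(-16, 6) = 6
B (MIN): min(-4, 6) = -4
MAX prefers the higher value; A=-13, B=-4. B is better since -4 > -13.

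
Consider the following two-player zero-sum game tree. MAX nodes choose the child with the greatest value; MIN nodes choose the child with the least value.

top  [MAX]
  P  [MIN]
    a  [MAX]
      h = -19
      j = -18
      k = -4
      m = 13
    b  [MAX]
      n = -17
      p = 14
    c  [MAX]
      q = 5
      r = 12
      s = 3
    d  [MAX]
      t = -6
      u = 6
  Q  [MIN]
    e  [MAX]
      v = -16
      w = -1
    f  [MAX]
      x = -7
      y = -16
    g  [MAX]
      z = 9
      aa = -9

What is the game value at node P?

a (MAX): max(-19, -18, -4, 13) = 13
b (MAX): max(-17, 14) = 14
c (MAX): max(5, 12, 3) = 12
d (MAX): max(-6, 6) = 6
P (MIN): min(13, 14, 12, 6) = 6

6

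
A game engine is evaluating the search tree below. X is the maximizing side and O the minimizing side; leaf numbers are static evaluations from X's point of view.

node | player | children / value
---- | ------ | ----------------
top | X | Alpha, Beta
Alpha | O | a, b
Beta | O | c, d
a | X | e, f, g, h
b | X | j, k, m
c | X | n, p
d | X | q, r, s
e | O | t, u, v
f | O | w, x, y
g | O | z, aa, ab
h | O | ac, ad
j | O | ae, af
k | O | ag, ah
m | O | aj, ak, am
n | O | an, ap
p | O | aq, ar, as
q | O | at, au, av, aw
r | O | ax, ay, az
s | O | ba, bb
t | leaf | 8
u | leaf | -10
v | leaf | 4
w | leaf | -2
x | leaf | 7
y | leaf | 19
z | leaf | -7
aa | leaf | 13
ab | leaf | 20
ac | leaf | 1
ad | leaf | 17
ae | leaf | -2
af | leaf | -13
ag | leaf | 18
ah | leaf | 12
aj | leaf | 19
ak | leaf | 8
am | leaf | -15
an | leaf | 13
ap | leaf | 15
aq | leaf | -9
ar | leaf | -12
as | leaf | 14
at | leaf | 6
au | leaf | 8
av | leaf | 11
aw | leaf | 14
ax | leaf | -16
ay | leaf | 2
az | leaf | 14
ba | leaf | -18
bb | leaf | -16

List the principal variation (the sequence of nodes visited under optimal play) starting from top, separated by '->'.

e (O): min(8, -10, 4) = -10
f (O): min(-2, 7, 19) = -2
g (O): min(-7, 13, 20) = -7
h (O): min(1, 17) = 1
a (X): max(-10, -2, -7, 1) = 1
j (O): min(-2, -13) = -13
k (O): min(18, 12) = 12
m (O): min(19, 8, -15) = -15
b (X): max(-13, 12, -15) = 12
Alpha (O): min(1, 12) = 1
n (O): min(13, 15) = 13
p (O): min(-9, -12, 14) = -12
c (X): max(13, -12) = 13
q (O): min(6, 8, 11, 14) = 6
r (O): min(-16, 2, 14) = -16
s (O): min(-18, -16) = -18
d (X): max(6, -16, -18) = 6
Beta (O): min(13, 6) = 6
top (X): max(1, 6) = 6
At top, X picks Beta (highest: 6).
At Beta, O picks d (lowest: 6).
At d, X picks q (highest: 6).
At q, O picks at (lowest: 6).
Terminal value 6.

top -> Beta -> d -> q -> at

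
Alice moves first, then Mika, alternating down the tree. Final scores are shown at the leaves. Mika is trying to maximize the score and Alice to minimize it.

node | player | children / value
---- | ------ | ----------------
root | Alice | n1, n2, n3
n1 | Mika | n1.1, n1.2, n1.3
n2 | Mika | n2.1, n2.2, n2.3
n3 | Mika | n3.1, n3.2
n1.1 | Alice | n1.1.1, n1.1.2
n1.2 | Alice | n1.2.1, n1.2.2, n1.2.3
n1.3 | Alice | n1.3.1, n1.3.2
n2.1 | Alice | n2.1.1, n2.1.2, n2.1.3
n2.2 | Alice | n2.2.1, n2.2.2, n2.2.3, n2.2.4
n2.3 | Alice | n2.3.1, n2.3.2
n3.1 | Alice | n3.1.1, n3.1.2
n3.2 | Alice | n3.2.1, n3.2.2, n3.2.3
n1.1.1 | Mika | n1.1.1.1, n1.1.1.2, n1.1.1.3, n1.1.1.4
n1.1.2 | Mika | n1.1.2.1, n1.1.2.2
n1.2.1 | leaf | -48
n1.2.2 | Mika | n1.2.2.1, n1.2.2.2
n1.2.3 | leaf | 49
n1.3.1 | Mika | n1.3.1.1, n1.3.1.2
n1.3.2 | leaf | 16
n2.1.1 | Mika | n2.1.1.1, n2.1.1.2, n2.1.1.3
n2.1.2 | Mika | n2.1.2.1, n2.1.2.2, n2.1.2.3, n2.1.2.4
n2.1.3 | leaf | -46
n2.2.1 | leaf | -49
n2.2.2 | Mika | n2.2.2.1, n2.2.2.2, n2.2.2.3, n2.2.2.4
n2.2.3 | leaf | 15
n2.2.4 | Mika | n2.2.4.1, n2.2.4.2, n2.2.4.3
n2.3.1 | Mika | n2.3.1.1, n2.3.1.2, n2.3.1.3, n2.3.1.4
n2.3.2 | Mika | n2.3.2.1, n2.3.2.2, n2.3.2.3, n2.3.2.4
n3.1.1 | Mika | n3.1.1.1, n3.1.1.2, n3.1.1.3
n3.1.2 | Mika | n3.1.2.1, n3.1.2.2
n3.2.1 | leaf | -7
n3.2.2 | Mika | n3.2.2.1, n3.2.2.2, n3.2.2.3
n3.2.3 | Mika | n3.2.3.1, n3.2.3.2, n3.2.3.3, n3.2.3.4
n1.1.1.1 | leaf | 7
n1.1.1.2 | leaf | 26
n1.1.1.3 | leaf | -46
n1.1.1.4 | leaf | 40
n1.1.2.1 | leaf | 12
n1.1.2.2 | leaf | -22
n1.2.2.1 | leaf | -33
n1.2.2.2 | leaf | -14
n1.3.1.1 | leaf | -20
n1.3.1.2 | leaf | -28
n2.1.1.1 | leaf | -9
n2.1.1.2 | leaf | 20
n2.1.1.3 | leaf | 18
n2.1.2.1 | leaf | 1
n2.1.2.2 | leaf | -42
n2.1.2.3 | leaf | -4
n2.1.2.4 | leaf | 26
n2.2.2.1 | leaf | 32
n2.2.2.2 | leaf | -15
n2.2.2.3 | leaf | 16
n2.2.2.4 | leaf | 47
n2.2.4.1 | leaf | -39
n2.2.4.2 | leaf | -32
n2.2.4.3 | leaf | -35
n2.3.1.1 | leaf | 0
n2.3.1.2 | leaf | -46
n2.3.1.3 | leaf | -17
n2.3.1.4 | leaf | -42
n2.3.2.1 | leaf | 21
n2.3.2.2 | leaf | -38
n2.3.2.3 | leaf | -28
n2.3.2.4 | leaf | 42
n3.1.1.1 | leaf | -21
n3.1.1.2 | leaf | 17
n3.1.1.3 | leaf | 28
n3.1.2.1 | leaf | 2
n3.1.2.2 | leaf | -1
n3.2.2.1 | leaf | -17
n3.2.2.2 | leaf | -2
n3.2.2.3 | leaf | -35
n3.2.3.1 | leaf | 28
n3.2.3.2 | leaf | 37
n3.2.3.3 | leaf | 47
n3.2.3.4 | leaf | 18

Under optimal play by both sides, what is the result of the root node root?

n1.1.1 (Mika): max(7, 26, -46, 40) = 40
n1.1.2 (Mika): max(12, -22) = 12
n1.1 (Alice): min(40, 12) = 12
n1.2.2 (Mika): max(-33, -14) = -14
n1.2 (Alice): min(-48, -14, 49) = -48
n1.3.1 (Mika): max(-20, -28) = -20
n1.3 (Alice): min(-20, 16) = -20
n1 (Mika): max(12, -48, -20) = 12
n2.1.1 (Mika): max(-9, 20, 18) = 20
n2.1.2 (Mika): max(1, -42, -4, 26) = 26
n2.1 (Alice): min(20, 26, -46) = -46
n2.2.2 (Mika): max(32, -15, 16, 47) = 47
n2.2.4 (Mika): max(-39, -32, -35) = -32
n2.2 (Alice): min(-49, 47, 15, -32) = -49
n2.3.1 (Mika): max(0, -46, -17, -42) = 0
n2.3.2 (Mika): max(21, -38, -28, 42) = 42
n2.3 (Alice): min(0, 42) = 0
n2 (Mika): max(-46, -49, 0) = 0
n3.1.1 (Mika): max(-21, 17, 28) = 28
n3.1.2 (Mika): max(2, -1) = 2
n3.1 (Alice): min(28, 2) = 2
n3.2.2 (Mika): max(-17, -2, -35) = -2
n3.2.3 (Mika): max(28, 37, 47, 18) = 47
n3.2 (Alice): min(-7, -2, 47) = -7
n3 (Mika): max(2, -7) = 2
root (Alice): min(12, 0, 2) = 0

0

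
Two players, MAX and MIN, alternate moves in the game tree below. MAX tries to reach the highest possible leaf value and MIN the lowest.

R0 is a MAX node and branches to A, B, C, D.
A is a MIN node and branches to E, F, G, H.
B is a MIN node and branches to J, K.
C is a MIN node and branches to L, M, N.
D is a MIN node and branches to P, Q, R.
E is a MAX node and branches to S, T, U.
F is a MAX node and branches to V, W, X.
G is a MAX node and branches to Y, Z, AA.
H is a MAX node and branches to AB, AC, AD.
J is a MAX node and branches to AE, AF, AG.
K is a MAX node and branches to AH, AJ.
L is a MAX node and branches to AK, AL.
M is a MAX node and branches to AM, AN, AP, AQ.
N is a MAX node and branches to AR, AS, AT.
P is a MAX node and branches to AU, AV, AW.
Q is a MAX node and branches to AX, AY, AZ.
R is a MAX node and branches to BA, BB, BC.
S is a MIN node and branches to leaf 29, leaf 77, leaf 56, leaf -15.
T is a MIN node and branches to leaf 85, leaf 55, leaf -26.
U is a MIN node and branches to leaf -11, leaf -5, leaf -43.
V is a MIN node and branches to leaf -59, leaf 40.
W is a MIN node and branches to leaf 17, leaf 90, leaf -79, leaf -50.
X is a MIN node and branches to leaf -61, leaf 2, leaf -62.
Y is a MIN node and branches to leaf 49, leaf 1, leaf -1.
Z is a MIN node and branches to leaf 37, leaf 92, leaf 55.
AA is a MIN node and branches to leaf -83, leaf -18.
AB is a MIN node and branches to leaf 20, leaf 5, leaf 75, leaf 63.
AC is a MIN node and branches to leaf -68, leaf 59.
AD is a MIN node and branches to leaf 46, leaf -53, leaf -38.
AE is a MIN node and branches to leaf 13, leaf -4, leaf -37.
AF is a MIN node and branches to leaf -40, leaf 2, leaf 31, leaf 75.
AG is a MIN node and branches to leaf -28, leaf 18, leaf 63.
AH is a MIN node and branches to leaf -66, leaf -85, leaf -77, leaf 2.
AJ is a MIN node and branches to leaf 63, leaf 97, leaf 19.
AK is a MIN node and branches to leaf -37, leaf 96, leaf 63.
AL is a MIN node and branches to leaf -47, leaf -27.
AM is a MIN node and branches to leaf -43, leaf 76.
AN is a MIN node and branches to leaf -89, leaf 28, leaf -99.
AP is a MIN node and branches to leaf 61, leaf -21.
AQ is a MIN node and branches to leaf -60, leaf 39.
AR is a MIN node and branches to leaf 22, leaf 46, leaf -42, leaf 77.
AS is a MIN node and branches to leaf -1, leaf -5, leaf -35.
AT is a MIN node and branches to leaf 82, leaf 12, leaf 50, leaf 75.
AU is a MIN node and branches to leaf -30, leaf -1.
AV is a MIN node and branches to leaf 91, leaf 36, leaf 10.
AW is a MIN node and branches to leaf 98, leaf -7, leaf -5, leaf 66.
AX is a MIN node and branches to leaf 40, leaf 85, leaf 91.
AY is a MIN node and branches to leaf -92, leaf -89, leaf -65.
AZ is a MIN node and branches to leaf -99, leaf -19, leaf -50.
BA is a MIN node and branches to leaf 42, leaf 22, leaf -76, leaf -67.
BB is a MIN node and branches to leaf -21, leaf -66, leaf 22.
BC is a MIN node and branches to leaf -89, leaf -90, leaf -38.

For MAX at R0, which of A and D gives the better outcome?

S (MIN): min(29, 77, 56, -15) = -15
T (MIN): min(85, 55, -26) = -26
U (MIN): min(-11, -5, -43) = -43
E (MAX): max(-15, -26, -43) = -15
V (MIN): min(-59, 40) = -59
W (MIN): min(17, 90, -79, -50) = -79
X (MIN): min(-61, 2, -62) = -62
F (MAX): max(-59, -79, -62) = -59
Y (MIN): min(49, 1, -1) = -1
Z (MIN): min(37, 92, 55) = 37
AA (MIN): min(-83, -18) = -83
G (MAX): max(-1, 37, -83) = 37
AB (MIN): min(20, 5, 75, 63) = 5
AC (MIN): min(-68, 59) = -68
AD (MIN): min(46, -53, -38) = -53
H (MAX): max(5, -68, -53) = 5
A (MIN): min(-15, -59, 37, 5) = -59
AU (MIN): min(-30, -1) = -30
AV (MIN): min(91, 36, 10) = 10
AW (MIN): min(98, -7, -5, 66) = -7
P (MAX): max(-30, 10, -7) = 10
AX (MIN): min(40, 85, 91) = 40
AY (MIN): min(-92, -89, -65) = -92
AZ (MIN): min(-99, -19, -50) = -99
Q (MAX): max(40, -92, -99) = 40
BA (MIN): min(42, 22, -76, -67) = -76
BB (MIN): min(-21, -66, 22) = -66
BC (MIN): min(-89, -90, -38) = -90
R (MAX): max(-76, -66, -90) = -66
D (MIN): min(10, 40, -66) = -66
MAX prefers the higher value; A=-59, D=-66. A is better since -59 > -66.

A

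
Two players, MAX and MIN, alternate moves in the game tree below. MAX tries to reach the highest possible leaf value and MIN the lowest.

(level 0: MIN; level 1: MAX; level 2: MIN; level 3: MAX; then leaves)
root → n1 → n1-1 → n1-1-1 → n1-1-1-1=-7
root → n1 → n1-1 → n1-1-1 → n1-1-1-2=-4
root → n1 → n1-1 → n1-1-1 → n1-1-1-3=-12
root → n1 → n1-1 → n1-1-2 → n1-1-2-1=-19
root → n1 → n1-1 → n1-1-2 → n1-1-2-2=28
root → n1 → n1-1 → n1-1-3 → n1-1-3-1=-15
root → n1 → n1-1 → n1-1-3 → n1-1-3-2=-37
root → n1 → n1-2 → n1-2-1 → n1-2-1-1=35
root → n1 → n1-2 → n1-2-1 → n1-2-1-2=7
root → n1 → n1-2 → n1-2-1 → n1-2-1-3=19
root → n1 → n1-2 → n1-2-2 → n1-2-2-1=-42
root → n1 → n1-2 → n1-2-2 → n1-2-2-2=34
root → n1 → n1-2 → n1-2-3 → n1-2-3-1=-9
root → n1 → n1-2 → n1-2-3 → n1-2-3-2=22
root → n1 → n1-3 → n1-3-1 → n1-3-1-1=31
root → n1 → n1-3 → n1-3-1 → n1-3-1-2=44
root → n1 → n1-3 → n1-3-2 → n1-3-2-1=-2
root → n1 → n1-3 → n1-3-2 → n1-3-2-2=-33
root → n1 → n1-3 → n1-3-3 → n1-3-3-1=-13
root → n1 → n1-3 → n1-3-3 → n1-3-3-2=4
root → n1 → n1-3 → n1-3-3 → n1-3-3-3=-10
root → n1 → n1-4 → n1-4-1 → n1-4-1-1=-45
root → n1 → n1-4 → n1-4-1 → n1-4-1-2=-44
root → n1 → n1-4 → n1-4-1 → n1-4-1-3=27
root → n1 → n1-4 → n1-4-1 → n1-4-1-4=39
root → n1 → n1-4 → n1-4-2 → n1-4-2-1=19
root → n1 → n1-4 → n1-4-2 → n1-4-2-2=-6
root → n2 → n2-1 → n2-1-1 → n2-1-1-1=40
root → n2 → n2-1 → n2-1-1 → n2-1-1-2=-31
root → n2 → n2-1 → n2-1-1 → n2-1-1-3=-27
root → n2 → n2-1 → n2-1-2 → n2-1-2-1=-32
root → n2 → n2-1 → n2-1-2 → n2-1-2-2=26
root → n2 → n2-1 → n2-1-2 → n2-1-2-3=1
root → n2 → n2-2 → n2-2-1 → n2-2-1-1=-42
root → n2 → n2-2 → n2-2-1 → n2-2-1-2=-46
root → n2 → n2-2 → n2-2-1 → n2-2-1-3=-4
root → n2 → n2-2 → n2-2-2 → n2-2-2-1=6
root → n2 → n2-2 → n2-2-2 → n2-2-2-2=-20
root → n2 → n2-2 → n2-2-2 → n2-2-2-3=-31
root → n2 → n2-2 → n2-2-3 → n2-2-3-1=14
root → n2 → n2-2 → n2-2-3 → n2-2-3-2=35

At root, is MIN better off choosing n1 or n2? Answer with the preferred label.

n1-1-1 (MAX): max(-7, -4, -12) = -4
n1-1-2 (MAX): max(-19, 28) = 28
n1-1-3 (MAX): max(-15, -37) = -15
n1-1 (MIN): min(-4, 28, -15) = -15
n1-2-1 (MAX): max(35, 7, 19) = 35
n1-2-2 (MAX): max(-42, 34) = 34
n1-2-3 (MAX): max(-9, 22) = 22
n1-2 (MIN): min(35, 34, 22) = 22
n1-3-1 (MAX): max(31, 44) = 44
n1-3-2 (MAX): max(-2, -33) = -2
n1-3-3 (MAX): max(-13, 4, -10) = 4
n1-3 (MIN): min(44, -2, 4) = -2
n1-4-1 (MAX): max(-45, -44, 27, 39) = 39
n1-4-2 (MAX): max(19, -6) = 19
n1-4 (MIN): min(39, 19) = 19
n1 (MAX): max(-15, 22, -2, 19) = 22
n2-1-1 (MAX): max(40, -31, -27) = 40
n2-1-2 (MAX): max(-32, 26, 1) = 26
n2-1 (MIN): min(40, 26) = 26
n2-2-1 (MAX): max(-42, -46, -4) = -4
n2-2-2 (MAX): max(6, -20, -31) = 6
n2-2-3 (MAX): max(14, 35) = 35
n2-2 (MIN): min(-4, 6, 35) = -4
n2 (MAX): max(26, -4) = 26
MIN prefers the lower value; n1=22, n2=26. n1 is better since 22 < 26.

n1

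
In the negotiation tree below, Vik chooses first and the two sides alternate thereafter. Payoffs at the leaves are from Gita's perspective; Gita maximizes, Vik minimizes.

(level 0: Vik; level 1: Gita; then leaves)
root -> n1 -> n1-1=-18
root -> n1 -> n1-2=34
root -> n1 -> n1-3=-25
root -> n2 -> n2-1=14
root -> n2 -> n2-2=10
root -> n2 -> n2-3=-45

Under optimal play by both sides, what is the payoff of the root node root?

n1 (Gita): max(-18, 34, -25) = 34
n2 (Gita): max(14, 10, -45) = 14
root (Vik): min(34, 14) = 14

14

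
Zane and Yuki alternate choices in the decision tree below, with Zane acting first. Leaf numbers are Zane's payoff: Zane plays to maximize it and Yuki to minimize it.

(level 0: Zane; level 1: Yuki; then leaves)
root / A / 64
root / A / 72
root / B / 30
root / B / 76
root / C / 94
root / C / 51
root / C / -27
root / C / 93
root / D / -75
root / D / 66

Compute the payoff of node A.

64

A (Yuki): min(64, 72) = 64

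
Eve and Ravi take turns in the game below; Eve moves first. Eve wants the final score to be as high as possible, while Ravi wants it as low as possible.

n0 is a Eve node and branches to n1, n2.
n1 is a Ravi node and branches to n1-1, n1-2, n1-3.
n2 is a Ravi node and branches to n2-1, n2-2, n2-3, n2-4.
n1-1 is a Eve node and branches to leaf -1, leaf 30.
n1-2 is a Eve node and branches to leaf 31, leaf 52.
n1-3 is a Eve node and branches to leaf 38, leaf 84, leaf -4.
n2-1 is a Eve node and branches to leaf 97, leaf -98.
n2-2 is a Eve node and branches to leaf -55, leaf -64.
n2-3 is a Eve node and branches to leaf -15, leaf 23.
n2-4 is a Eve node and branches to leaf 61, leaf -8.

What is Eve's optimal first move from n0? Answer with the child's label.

n1-1 (Eve): max(-1, 30) = 30
n1-2 (Eve): max(31, 52) = 52
n1-3 (Eve): max(38, 84, -4) = 84
n1 (Ravi): min(30, 52, 84) = 30
n2-1 (Eve): max(97, -98) = 97
n2-2 (Eve): max(-55, -64) = -55
n2-3 (Eve): max(-15, 23) = 23
n2-4 (Eve): max(61, -8) = 61
n2 (Ravi): min(97, -55, 23, 61) = -55
n0 (Eve): max(30, -55) = 30
Eve at n0 wants the highest of {n1=30, n2=-55}, so chooses n1.

n1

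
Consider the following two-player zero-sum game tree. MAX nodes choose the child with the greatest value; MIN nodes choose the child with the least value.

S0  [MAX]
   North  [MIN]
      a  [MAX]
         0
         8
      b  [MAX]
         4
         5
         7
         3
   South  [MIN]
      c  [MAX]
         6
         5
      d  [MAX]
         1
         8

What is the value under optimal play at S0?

7

a (MAX): max(0, 8) = 8
b (MAX): max(4, 5, 7, 3) = 7
North (MIN): min(8, 7) = 7
c (MAX): max(6, 5) = 6
d (MAX): max(1, 8) = 8
South (MIN): min(6, 8) = 6
S0 (MAX): max(7, 6) = 7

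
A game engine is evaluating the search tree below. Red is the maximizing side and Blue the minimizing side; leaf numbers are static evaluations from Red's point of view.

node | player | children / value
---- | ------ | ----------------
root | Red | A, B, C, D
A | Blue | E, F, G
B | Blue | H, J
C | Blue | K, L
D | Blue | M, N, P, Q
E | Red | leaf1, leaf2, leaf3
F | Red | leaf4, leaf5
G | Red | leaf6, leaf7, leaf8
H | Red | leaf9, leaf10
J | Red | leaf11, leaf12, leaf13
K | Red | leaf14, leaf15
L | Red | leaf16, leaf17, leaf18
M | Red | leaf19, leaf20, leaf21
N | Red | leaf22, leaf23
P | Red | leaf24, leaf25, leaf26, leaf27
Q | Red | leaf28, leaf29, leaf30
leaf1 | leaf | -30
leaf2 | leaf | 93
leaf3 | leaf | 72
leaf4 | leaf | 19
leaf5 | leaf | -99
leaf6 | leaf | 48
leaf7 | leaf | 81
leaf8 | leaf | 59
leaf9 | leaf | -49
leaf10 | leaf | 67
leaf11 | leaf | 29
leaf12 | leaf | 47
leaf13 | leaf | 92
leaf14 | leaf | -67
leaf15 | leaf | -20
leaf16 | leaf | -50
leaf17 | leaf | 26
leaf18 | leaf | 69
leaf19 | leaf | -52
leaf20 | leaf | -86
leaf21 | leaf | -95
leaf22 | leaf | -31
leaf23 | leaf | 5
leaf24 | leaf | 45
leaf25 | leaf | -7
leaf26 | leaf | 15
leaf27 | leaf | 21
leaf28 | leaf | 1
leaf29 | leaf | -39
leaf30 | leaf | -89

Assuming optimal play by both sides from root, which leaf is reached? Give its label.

leaf10

E (Red): max(-30, 93, 72) = 93
F (Red): max(19, -99) = 19
G (Red): max(48, 81, 59) = 81
A (Blue): min(93, 19, 81) = 19
H (Red): max(-49, 67) = 67
J (Red): max(29, 47, 92) = 92
B (Blue): min(67, 92) = 67
K (Red): max(-67, -20) = -20
L (Red): max(-50, 26, 69) = 69
C (Blue): min(-20, 69) = -20
M (Red): max(-52, -86, -95) = -52
N (Red): max(-31, 5) = 5
P (Red): max(45, -7, 15, 21) = 45
Q (Red): max(1, -39, -89) = 1
D (Blue): min(-52, 5, 45, 1) = -52
root (Red): max(19, 67, -20, -52) = 67
At root, Red picks B (highest: 67).
At B, Blue picks H (lowest: 67).
At H, Red picks leaf10 (highest: 67).
Terminal value 67.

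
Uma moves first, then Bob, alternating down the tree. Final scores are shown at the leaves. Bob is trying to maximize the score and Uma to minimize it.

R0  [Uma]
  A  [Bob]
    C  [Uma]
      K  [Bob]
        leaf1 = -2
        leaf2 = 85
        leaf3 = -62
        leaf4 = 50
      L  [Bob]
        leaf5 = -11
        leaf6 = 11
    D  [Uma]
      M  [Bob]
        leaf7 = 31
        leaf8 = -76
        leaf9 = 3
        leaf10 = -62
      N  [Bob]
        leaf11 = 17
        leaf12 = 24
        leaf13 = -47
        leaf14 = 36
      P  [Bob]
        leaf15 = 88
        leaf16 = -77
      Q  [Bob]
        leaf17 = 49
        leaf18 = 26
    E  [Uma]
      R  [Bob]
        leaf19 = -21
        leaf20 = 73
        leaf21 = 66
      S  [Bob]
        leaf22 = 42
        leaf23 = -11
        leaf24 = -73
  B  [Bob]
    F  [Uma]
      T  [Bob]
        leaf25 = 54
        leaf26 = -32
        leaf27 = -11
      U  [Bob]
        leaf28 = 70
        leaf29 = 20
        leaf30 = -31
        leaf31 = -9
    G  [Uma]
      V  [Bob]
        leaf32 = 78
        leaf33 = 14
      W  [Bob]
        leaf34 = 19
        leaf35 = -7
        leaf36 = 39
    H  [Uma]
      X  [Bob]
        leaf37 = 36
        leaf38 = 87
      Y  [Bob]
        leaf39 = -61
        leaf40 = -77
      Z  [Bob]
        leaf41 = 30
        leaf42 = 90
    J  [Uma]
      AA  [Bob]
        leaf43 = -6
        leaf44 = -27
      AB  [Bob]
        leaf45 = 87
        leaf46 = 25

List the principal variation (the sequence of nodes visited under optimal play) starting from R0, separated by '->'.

R0 -> A -> E -> S -> leaf22

K (Bob): max(-2, 85, -62, 50) = 85
L (Bob): max(-11, 11) = 11
C (Uma): min(85, 11) = 11
M (Bob): max(31, -76, 3, -62) = 31
N (Bob): max(17, 24, -47, 36) = 36
P (Bob): max(88, -77) = 88
Q (Bob): max(49, 26) = 49
D (Uma): min(31, 36, 88, 49) = 31
R (Bob): max(-21, 73, 66) = 73
S (Bob): max(42, -11, -73) = 42
E (Uma): min(73, 42) = 42
A (Bob): max(11, 31, 42) = 42
T (Bob): max(54, -32, -11) = 54
U (Bob): max(70, 20, -31, -9) = 70
F (Uma): min(54, 70) = 54
V (Bob): max(78, 14) = 78
W (Bob): max(19, -7, 39) = 39
G (Uma): min(78, 39) = 39
X (Bob): max(36, 87) = 87
Y (Bob): max(-61, -77) = -61
Z (Bob): max(30, 90) = 90
H (Uma): min(87, -61, 90) = -61
AA (Bob): max(-6, -27) = -6
AB (Bob): max(87, 25) = 87
J (Uma): min(-6, 87) = -6
B (Bob): max(54, 39, -61, -6) = 54
R0 (Uma): min(42, 54) = 42
At R0, Uma picks A (lowest: 42).
At A, Bob picks E (highest: 42).
At E, Uma picks S (lowest: 42).
At S, Bob picks leaf22 (highest: 42).
Terminal value 42.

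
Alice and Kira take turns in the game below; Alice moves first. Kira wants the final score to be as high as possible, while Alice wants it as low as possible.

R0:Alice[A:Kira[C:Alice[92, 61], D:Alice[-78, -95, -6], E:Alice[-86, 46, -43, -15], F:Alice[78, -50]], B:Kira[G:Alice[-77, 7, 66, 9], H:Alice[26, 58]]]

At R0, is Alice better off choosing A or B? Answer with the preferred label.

C (Alice): min(92, 61) = 61
D (Alice): min(-78, -95, -6) = -95
E (Alice): min(-86, 46, -43, -15) = -86
F (Alice): min(78, -50) = -50
A (Kira): max(61, -95, -86, -50) = 61
G (Alice): min(-77, 7, 66, 9) = -77
H (Alice): min(26, 58) = 26
B (Kira): max(-77, 26) = 26
Alice prefers the lower value; A=61, B=26. B is better since 26 < 61.

B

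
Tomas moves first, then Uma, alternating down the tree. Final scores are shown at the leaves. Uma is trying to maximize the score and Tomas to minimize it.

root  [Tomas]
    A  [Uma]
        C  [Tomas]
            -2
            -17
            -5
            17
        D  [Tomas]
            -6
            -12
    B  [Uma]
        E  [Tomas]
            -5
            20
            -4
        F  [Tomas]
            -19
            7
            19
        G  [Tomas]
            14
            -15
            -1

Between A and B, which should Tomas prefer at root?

C (Tomas): min(-2, -17, -5, 17) = -17
D (Tomas): min(-6, -12) = -12
A (Uma): max(-17, -12) = -12
E (Tomas): min(-5, 20, -4) = -5
F (Tomas): min(-19, 7, 19) = -19
G (Tomas): min(14, -15, -1) = -15
B (Uma): max(-5, -19, -15) = -5
Tomas prefers the lower value; A=-12, B=-5. A is better since -12 < -5.

A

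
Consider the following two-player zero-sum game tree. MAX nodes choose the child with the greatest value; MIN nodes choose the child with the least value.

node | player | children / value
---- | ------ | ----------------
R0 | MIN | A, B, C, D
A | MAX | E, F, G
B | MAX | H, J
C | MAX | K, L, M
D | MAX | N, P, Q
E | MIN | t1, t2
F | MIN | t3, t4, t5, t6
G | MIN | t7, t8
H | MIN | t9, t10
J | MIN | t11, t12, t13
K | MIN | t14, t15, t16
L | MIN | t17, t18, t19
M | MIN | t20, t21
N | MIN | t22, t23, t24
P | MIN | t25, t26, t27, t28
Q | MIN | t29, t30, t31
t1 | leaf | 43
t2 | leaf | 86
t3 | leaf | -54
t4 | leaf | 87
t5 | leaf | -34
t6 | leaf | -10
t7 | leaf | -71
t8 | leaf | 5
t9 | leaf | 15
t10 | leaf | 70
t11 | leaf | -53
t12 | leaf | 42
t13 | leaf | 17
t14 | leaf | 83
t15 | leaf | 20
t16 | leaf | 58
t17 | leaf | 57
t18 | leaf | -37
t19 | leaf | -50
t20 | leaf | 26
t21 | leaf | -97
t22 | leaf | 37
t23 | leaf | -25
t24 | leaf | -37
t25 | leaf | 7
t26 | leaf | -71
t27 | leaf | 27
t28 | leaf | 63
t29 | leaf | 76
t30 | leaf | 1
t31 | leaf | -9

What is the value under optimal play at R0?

-9

E (MIN): min(43, 86) = 43
F (MIN): min(-54, 87, -34, -10) = -54
G (MIN): min(-71, 5) = -71
A (MAX): max(43, -54, -71) = 43
H (MIN): min(15, 70) = 15
J (MIN): min(-53, 42, 17) = -53
B (MAX): max(15, -53) = 15
K (MIN): min(83, 20, 58) = 20
L (MIN): min(57, -37, -50) = -50
M (MIN): min(26, -97) = -97
C (MAX): max(20, -50, -97) = 20
N (MIN): min(37, -25, -37) = -37
P (MIN): min(7, -71, 27, 63) = -71
Q (MIN): min(76, 1, -9) = -9
D (MAX): max(-37, -71, -9) = -9
R0 (MIN): min(43, 15, 20, -9) = -9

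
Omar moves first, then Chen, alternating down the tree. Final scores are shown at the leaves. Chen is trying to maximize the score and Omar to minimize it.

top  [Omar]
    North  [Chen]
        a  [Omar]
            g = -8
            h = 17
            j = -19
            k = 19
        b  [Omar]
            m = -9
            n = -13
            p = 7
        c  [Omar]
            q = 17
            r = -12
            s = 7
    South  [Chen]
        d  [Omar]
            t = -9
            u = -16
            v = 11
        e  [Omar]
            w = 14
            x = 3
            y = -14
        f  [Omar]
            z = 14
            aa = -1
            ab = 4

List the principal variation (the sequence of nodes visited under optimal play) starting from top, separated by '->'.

top -> North -> c -> r

a (Omar): min(-8, 17, -19, 19) = -19
b (Omar): min(-9, -13, 7) = -13
c (Omar): min(17, -12, 7) = -12
North (Chen): max(-19, -13, -12) = -12
d (Omar): min(-9, -16, 11) = -16
e (Omar): min(14, 3, -14) = -14
f (Omar): min(14, -1, 4) = -1
South (Chen): max(-16, -14, -1) = -1
top (Omar): min(-12, -1) = -12
At top, Omar picks North (lowest: -12).
At North, Chen picks c (highest: -12).
At c, Omar picks r (lowest: -12).
Terminal value -12.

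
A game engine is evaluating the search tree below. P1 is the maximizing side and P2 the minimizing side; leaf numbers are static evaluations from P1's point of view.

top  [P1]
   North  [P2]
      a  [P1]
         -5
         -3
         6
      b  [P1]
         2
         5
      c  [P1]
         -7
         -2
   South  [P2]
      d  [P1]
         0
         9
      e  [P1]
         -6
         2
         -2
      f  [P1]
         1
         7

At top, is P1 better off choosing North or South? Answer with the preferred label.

a (P1): max(-5, -3, 6) = 6
b (P1): max(2, 5) = 5
c (P1): max(-7, -2) = -2
North (P2): min(6, 5, -2) = -2
d (P1): max(0, 9) = 9
e (P1): max(-6, 2, -2) = 2
f (P1): max(1, 7) = 7
South (P2): min(9, 2, 7) = 2
P1 prefers the higher value; North=-2, South=2. South is better since 2 > -2.

South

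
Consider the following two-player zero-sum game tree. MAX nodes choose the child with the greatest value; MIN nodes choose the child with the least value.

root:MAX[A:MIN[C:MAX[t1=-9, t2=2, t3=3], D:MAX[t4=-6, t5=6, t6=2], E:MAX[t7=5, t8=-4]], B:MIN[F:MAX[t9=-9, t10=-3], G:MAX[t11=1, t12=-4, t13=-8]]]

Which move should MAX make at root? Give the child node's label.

C (MAX): max(-9, 2, 3) = 3
D (MAX): max(-6, 6, 2) = 6
E (MAX): max(5, -4) = 5
A (MIN): min(3, 6, 5) = 3
F (MAX): max(-9, -3) = -3
G (MAX): max(1, -4, -8) = 1
B (MIN): min(-3, 1) = -3
root (MAX): max(3, -3) = 3
MAX at root wants the highest of {A=3, B=-3}, so chooses A.

A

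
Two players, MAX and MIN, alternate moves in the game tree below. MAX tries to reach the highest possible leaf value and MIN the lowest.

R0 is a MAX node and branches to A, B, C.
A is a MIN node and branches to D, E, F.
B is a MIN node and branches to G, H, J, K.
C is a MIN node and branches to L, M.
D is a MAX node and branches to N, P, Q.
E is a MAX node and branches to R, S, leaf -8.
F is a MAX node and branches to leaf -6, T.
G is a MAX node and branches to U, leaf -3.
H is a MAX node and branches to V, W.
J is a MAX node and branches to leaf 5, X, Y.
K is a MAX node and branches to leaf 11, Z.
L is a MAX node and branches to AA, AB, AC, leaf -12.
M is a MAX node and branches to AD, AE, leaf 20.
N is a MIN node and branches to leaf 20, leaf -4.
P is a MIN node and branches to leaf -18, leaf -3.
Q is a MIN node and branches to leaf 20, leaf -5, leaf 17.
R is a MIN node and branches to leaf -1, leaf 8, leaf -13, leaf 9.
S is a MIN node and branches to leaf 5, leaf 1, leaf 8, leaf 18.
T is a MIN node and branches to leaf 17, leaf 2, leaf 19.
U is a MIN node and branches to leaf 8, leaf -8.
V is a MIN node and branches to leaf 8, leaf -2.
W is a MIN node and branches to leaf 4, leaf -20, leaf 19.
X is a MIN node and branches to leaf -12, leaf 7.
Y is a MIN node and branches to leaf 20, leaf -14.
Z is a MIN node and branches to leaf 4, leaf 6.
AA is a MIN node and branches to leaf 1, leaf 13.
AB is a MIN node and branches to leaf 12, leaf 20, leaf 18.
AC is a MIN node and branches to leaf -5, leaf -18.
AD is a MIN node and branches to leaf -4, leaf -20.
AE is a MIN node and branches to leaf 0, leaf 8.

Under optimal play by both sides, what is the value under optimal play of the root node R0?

N (MIN): min(20, -4) = -4
P (MIN): min(-18, -3) = -18
Q (MIN): min(20, -5, 17) = -5
D (MAX): max(-4, -18, -5) = -4
R (MIN): min(-1, 8, -13, 9) = -13
S (MIN): min(5, 1, 8, 18) = 1
E (MAX): max(-13, 1, -8) = 1
T (MIN): min(17, 2, 19) = 2
F (MAX): max(-6, 2) = 2
A (MIN): min(-4, 1, 2) = -4
U (MIN): min(8, -8) = -8
G (MAX): max(-8, -3) = -3
V (MIN): min(8, -2) = -2
W (MIN): min(4, -20, 19) = -20
H (MAX): max(-2, -20) = -2
X (MIN): min(-12, 7) = -12
Y (MIN): min(20, -14) = -14
J (MAX): max(5, -12, -14) = 5
Z (MIN): min(4, 6) = 4
K (MAX): max(11, 4) = 11
B (MIN): min(-3, -2, 5, 11) = -3
AA (MIN): min(1, 13) = 1
AB (MIN): min(12, 20, 18) = 12
AC (MIN): min(-5, -18) = -18
L (MAX): max(1, 12, -18, -12) = 12
AD (MIN): min(-4, -20) = -20
AE (MIN): min(0, 8) = 0
M (MAX): max(-20, 0, 20) = 20
C (MIN): min(12, 20) = 12
R0 (MAX): max(-4, -3, 12) = 12

12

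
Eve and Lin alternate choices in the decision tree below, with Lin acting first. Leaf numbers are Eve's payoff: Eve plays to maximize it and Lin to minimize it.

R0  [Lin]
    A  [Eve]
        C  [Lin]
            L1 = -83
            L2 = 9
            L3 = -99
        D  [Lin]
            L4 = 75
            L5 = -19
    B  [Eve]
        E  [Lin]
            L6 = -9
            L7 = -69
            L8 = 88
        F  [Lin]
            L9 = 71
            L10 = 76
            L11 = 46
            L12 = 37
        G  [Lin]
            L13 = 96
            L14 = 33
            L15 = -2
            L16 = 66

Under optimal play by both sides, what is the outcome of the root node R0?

-19

C (Lin): min(-83, 9, -99) = -99
D (Lin): min(75, -19) = -19
A (Eve): max(-99, -19) = -19
E (Lin): min(-9, -69, 88) = -69
F (Lin): min(71, 76, 46, 37) = 37
G (Lin): min(96, 33, -2, 66) = -2
B (Eve): max(-69, 37, -2) = 37
R0 (Lin): min(-19, 37) = -19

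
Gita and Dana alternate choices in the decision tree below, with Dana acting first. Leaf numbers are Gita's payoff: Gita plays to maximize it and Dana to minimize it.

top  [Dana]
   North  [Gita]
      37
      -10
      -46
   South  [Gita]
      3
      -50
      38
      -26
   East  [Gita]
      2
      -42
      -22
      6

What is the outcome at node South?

38

South (Gita): max(3, -50, 38, -26) = 38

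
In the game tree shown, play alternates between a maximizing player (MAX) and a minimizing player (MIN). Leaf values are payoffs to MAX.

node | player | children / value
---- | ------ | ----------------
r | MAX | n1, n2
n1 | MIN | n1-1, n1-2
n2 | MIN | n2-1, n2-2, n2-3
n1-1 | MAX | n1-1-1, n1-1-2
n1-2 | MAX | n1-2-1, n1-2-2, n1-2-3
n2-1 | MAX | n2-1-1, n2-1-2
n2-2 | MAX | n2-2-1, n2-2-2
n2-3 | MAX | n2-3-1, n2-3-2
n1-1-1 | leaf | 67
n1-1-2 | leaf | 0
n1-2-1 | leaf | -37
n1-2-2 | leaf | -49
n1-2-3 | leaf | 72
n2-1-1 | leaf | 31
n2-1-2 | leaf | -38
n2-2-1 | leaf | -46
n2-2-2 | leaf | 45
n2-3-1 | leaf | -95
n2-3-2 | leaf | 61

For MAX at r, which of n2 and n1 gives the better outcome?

n1

n2-1 (MAX): max(31, -38) = 31
n2-2 (MAX): max(-46, 45) = 45
n2-3 (MAX): max(-95, 61) = 61
n2 (MIN): min(31, 45, 61) = 31
n1-1 (MAX): max(67, 0) = 67
n1-2 (MAX): max(-37, -49, 72) = 72
n1 (MIN): min(67, 72) = 67
MAX prefers the higher value; n2=31, n1=67. n1 is better since 67 > 31.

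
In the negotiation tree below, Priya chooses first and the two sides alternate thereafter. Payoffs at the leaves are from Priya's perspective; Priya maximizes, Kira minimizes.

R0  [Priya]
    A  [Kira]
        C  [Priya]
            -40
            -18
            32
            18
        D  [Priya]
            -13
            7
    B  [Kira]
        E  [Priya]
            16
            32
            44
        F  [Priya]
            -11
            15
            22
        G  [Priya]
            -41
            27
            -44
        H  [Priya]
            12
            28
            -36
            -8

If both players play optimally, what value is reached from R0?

C (Priya): max(-40, -18, 32, 18) = 32
D (Priya): max(-13, 7) = 7
A (Kira): min(32, 7) = 7
E (Priya): max(16, 32, 44) = 44
F (Priya): max(-11, 15, 22) = 22
G (Priya): max(-41, 27, -44) = 27
H (Priya): max(12, 28, -36, -8) = 28
B (Kira): min(44, 22, 27, 28) = 22
R0 (Priya): max(7, 22) = 22

22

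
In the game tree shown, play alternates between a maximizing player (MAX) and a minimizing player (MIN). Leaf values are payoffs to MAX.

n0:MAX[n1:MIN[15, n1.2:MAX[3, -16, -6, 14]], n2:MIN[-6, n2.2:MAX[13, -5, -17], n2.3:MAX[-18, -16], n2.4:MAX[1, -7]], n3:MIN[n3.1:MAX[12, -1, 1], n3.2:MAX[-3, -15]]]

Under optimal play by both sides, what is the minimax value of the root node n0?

14

n1.2 (MAX): max(3, -16, -6, 14) = 14
n1 (MIN): min(15, 14) = 14
n2.2 (MAX): max(13, -5, -17) = 13
n2.3 (MAX): max(-18, -16) = -16
n2.4 (MAX): max(1, -7) = 1
n2 (MIN): min(-6, 13, -16, 1) = -16
n3.1 (MAX): max(12, -1, 1) = 12
n3.2 (MAX): max(-3, -15) = -3
n3 (MIN): min(12, -3) = -3
n0 (MAX): max(14, -16, -3) = 14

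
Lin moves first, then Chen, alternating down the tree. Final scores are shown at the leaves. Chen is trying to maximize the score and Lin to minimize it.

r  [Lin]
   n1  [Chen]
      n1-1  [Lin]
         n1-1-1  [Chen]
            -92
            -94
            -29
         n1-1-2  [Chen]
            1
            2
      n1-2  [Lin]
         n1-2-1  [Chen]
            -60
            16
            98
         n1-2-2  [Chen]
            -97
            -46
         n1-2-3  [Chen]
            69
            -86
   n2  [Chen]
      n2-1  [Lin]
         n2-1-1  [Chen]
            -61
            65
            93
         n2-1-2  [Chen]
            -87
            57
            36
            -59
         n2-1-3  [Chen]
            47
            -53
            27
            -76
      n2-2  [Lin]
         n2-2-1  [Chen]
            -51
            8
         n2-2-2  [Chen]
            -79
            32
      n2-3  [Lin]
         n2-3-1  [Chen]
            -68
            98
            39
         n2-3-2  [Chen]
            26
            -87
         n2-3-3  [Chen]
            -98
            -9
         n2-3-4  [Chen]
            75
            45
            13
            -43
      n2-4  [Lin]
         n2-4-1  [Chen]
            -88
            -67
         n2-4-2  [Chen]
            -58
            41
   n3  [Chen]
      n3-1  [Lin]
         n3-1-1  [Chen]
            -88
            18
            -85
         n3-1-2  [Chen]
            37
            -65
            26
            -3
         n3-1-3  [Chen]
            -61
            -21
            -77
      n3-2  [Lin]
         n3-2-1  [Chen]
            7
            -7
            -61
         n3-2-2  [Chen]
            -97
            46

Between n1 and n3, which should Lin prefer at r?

n1-1-1 (Chen): max(-92, -94, -29) = -29
n1-1-2 (Chen): max(1, 2) = 2
n1-1 (Lin): min(-29, 2) = -29
n1-2-1 (Chen): max(-60, 16, 98) = 98
n1-2-2 (Chen): max(-97, -46) = -46
n1-2-3 (Chen): max(69, -86) = 69
n1-2 (Lin): min(98, -46, 69) = -46
n1 (Chen): max(-29, -46) = -29
n3-1-1 (Chen): max(-88, 18, -85) = 18
n3-1-2 (Chen): max(37, -65, 26, -3) = 37
n3-1-3 (Chen): max(-61, -21, -77) = -21
n3-1 (Lin): min(18, 37, -21) = -21
n3-2-1 (Chen): max(7, -7, -61) = 7
n3-2-2 (Chen): max(-97, 46) = 46
n3-2 (Lin): min(7, 46) = 7
n3 (Chen): max(-21, 7) = 7
Lin prefers the lower value; n1=-29, n3=7. n1 is better since -29 < 7.

n1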